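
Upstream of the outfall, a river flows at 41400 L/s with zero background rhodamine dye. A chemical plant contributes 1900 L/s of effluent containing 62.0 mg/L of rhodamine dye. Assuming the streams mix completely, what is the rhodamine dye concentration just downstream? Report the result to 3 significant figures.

2.72 mg/L

Mass balance: C = (41400·0 + 1900·62.00) / 43300 = 117800/43300 = 2.721 mg/L.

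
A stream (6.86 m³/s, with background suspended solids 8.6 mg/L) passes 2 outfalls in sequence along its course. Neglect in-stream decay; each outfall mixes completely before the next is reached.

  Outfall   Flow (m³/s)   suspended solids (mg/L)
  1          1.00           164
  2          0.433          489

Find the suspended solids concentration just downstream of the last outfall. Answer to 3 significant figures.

After outfall 1: Q = 6.860 + 1.000 = 7.860 m³/s; C = (6.860·8.600 + 1.000·164.0)/7.860 = 28.37 mg/L.
After outfall 2: Q = 7.860 + 0.4330 = 8.293 m³/s; C = (7.860·28.37 + 0.4330·489.0)/8.293 = 52.42 mg/L.

52.4 mg/L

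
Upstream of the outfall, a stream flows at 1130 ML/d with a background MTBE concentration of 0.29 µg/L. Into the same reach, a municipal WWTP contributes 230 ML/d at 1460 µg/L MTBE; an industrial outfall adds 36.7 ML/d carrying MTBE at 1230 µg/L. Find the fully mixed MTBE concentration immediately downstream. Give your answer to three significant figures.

Flow-weighted average: C = (1130·0.2900 + 230.0·1460 + 36.70·1230) / 1397 = 381300/1397 = 273.0 µg/L.

273 µg/L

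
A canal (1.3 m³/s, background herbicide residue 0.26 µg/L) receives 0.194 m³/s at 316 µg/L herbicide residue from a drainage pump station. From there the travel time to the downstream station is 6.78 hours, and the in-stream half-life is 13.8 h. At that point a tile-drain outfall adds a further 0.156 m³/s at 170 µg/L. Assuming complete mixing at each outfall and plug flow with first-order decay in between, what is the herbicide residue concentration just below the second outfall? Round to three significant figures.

Conservation of mass: C = (1.300·0.2600 + 0.1940·316.0) / 1.494 = 61.64/1.494 = 41.26 µg/L; combined flow 1.494 m³/s.
Half-life 13.8 h → k = ln 2 / 13.8 = 0.05023 h⁻¹ = 1.205 d⁻¹.
After decay, C = 41.26 × e^(−kt) = 41.26 × 0.7114 = 29.35 µg/L.
Second outfall: C = (1.494·29.35 + 0.1560·170.0)/1.650 = 42.65 µg/L.

42.6 µg/L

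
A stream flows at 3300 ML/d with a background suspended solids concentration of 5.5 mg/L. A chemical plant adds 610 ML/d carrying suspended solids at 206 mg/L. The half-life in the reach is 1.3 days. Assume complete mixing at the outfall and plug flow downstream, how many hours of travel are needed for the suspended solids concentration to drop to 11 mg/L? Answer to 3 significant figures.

54.3 h

Flow-weighted average: C = (3300·5.500 + 610.0·206.0) / 3910 = 143800/3910 = 36.78 mg/L.
Half-life 1.3 d → k = ln 2 / 1.3 = 0.5332 d⁻¹.
36.78·exp(−k·t) = 11 → t = ln(36.78/11)/k = 195600 s = 54.33 h.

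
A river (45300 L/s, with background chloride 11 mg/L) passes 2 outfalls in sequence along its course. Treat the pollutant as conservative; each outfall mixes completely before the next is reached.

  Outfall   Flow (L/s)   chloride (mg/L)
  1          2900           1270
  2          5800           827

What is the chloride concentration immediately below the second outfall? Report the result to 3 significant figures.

Outfall 1: combined Q = 48200 L/s; C = (45300·11.00 + 2900·1270)/48200 = 86.75 mg/L.
Outfall 2: combined Q = 54000 L/s; C = (48200·86.75 + 5800·827.0)/54000 = 166.3 mg/L.

166 mg/L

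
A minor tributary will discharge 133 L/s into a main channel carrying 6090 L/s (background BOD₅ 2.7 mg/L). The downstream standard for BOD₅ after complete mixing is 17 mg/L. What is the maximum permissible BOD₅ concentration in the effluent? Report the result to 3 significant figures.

At the limit, (Qr·Cr + Qe·Cₑ)/(Qr + Qe) = 17:
Cₑ = (6223·17 − 6090·2.700) / 133.0 = 671.8 mg/L.

672 mg/L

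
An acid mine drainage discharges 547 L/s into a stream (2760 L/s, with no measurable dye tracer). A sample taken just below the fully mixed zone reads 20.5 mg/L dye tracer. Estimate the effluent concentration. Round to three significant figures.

Mass balance: 2760·0 + 547.0·Cₑ = 3307·20.50
→ Cₑ = (3307·20.50 − 2760·0) / 547.0 = 123.9 mg/L.

124 mg/L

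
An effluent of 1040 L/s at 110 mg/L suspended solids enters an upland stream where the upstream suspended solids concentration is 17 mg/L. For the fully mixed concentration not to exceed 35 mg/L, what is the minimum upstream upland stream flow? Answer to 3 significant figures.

4330 L/s

Set C_mix = 35: (Q·17.00 + 1040·110.0) / (Q + 1040) = 35
→ Q = 1040·(110.0 − 35)/(35 − 17.00) = 4333 L/s.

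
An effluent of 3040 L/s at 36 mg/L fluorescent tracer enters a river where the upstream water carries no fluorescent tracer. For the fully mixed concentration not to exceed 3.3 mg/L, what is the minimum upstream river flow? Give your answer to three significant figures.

Set C_mix = 3.3: (Q·0 + 3040·36.00) / (Q + 3040) = 3.3
→ Q = 3040·(36.00 − 3.3)/(3.3 − 0) = 30120 L/s.

30100 L/s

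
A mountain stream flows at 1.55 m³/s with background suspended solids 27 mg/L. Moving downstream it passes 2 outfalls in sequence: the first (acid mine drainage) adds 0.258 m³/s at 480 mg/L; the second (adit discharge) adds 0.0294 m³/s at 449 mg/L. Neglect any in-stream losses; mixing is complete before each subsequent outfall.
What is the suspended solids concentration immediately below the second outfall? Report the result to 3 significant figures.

Outfall 1: combined Q = 1.808 m³/s; C = (1.550·27.00 + 0.2580·480.0)/1.808 = 91.64 mg/L.
Outfall 2: combined Q = 1.837 m³/s; C = (1.808·91.64 + 0.02940·449.0)/1.837 = 97.36 mg/L.

97.4 mg/L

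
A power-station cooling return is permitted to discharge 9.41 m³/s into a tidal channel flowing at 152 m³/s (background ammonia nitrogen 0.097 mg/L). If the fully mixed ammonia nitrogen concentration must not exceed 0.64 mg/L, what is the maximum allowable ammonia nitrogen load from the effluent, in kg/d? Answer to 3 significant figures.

Mass balance at the limit: 152.0·0.09700 + 9.410·Cₑ = 161.4·0.64 → Cₑ = 9.411 mg/L.
Load = 9.410 m³/s × 9.411 g/m³ × 86 400 s/d = 7651 kg/d.

7650 kg/d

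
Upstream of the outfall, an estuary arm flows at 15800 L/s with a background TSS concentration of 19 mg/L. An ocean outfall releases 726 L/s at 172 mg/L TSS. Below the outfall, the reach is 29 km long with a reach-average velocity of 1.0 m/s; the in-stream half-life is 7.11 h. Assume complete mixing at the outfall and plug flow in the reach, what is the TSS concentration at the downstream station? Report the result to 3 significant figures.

11.7 mg/L

Conservation of mass: C = (15800·19.00 + 726.0·172.0) / 16530 = 425100/16530 = 25.72 mg/L.
Travel time t = 29·1000 / 1.0 = 29000 s = 8.056 h.
Half-life 7.11 h → k = ln 2 / 7.11 = 0.09749 h⁻¹ = 2.340 d⁻¹.
First-order decay: C = 25.72·exp(−k·t) = 25.72·0.4560 = 11.73 mg/L.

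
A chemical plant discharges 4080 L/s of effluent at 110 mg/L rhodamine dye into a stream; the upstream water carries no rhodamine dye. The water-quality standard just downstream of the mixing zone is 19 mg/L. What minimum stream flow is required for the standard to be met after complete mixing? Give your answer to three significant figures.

Set C_mix = 19: (Q·0 + 4080·110.0) / (Q + 4080) = 19
→ Q = 4080·(110.0 − 19)/(19 − 0) = 19540 L/s.

19500 L/s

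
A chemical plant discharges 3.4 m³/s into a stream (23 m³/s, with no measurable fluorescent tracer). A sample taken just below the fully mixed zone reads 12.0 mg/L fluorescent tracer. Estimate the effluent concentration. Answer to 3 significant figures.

93.2 mg/L

Mass balance: 23.00·0 + 3.400·Cₑ = 26.40·12.00
→ Cₑ = (26.40·12.00 − 23.00·0) / 3.400 = 93.18 mg/L.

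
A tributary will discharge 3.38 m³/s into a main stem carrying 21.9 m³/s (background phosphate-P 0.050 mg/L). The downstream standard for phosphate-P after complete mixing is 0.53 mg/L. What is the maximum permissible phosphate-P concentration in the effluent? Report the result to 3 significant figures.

3.64 mg/L

At the limit, (Qr·Cr + Qe·Cₑ)/(Qr + Qe) = 0.53:
Cₑ = (25.28·0.53 − 21.90·0.05000) / 3.380 = 3.640 mg/L.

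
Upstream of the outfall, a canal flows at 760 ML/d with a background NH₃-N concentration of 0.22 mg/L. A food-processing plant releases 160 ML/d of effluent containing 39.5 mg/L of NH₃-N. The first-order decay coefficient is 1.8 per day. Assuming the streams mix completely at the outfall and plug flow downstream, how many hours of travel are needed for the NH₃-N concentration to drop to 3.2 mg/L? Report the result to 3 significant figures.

10.5 h

Flow-weighted average: C = (760.0·0.2200 + 160.0·39.50) / 920.0 = 6487/920.0 = 7.051 mg/L.
7.051·exp(−k·t) = 3.2 → t = ln(7.051/3.2)/k = 37920 s = 10.53 h.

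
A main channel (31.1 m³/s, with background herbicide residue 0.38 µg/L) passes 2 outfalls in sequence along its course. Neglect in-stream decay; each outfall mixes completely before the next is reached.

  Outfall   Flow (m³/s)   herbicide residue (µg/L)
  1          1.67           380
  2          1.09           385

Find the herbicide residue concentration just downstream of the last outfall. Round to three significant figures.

Outfall 1: combined Q = 32.77 m³/s; C = (31.10·0.3800 + 1.670·380.0)/32.77 = 19.73 µg/L.
Outfall 2: combined Q = 33.86 m³/s; C = (32.77·19.73 + 1.090·385.0)/33.86 = 31.48 µg/L.

31.5 µg/L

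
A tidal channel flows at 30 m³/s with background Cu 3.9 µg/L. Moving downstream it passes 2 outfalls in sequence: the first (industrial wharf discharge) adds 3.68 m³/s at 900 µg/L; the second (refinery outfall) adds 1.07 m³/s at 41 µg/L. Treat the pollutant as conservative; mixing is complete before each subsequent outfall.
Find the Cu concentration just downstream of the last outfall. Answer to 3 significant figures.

99.9 µg/L

Below outfall 1: Q → 33.68 m³/s, C = (30.00·3.900 + 3.680·900.0)/33.68 = 101.8 µg/L.
Below outfall 2: Q → 34.75 m³/s, C = (33.68·101.8 + 1.070·41.00)/34.75 = 99.94 µg/L.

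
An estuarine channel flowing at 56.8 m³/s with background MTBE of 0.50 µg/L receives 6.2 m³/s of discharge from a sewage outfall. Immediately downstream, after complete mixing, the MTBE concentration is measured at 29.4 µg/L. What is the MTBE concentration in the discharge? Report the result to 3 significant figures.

Mass balance: 56.80·0.5000 + 6.200·Cₑ = 63.00·29.40
→ Cₑ = (63.00·29.40 − 56.80·0.5000) / 6.200 = 294.2 µg/L.

294 µg/L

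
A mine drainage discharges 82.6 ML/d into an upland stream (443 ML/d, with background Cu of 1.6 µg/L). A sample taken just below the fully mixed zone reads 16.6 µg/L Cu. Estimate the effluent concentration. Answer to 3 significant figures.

Mass balance: 443.0·1.600 + 82.60·Cₑ = 525.6·16.60
→ Cₑ = (525.6·16.60 − 443.0·1.600) / 82.60 = 97.05 µg/L.

97.0 µg/L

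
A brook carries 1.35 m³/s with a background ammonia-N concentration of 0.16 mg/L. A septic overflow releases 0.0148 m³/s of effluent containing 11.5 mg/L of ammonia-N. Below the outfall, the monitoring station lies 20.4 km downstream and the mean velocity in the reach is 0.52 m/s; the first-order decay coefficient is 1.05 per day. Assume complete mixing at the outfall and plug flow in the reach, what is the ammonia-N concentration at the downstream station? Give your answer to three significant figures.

0.176 mg/L

Flow-weighted average: C = (1.350·0.1600 + 0.01480·11.50) / 1.365 = 0.3862/1.365 = 0.2830 mg/L.
Travel time t = 20.4·1000 / 0.52 = 39230 s = 10.90 h.
Applying C = C₀e^(−kt): 0.2830 × 0.6208 = 0.1757 mg/L.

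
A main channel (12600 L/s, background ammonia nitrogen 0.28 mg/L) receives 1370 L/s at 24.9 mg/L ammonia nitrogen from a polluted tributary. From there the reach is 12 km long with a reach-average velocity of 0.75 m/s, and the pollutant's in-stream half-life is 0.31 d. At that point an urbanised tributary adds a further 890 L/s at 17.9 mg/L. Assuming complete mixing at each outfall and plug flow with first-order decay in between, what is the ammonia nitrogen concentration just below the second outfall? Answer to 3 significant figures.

2.75 mg/L

Flow-weighted average: C = (12600·0.2800 + 1370·24.90) / 13970 = 37640/13970 = 2.694 mg/L; combined flow 13970 L/s.
Travel time t = 12·1000 / 0.75 = 16000 s = 4.444 h.
Half-life 0.31 d → k = ln 2 / 0.31 = 2.236 d⁻¹.
First-order decay: C = 2.694·exp(−k·t) = 2.694·0.6610 = 1.781 mg/L.
At the second outfall, C = (13970·1.781 + 890.0·17.90) / (13970 + 890.0) = 2.746 mg/L.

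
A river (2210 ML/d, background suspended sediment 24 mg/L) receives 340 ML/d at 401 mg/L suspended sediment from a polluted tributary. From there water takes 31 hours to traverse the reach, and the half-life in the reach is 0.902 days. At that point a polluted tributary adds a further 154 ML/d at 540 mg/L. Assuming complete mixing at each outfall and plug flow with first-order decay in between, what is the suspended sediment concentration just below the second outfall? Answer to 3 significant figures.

56.7 mg/L

Mixed concentration C = ΣQC/ΣQ = (2210·24.00 + 340.0·401.0) / 2550 = 189400/2550 = 74.27 mg/L; combined flow 2550 ML/d.
Half-life 0.902 d → k = ln 2 / 0.902 = 0.7685 d⁻¹.
After decay, C = 74.27 × e^(−kt) = 74.27 × 0.3706 = 27.52 mg/L.
Second outfall: C = (2550·27.52 + 154.0·540.0)/2704 = 56.71 mg/L.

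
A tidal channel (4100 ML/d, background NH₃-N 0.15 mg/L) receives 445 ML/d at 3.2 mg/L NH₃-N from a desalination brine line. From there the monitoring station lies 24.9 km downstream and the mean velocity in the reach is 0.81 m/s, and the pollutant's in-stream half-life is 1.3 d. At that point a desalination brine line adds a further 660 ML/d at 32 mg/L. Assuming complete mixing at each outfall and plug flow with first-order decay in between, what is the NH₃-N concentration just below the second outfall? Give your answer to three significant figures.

Flow-weighted average: C = (4100·0.1500 + 445.0·3.200) / 4545 = 2039/4545 = 0.4486 mg/L; combined flow 4545 ML/d.
Travel time t = 24.9·1000 / 0.81 = 30740 s = 8.539 h.
Half-life 1.3 d → k = ln 2 / 1.3 = 0.5332 d⁻¹.
After decay, C = 0.4486 × e^(−kt) = 0.4486 × 0.8272 = 0.3711 mg/L.
Second outfall: C = (4545·0.3711 + 660.0·32.00)/5205 = 4.382 mg/L.

4.38 mg/L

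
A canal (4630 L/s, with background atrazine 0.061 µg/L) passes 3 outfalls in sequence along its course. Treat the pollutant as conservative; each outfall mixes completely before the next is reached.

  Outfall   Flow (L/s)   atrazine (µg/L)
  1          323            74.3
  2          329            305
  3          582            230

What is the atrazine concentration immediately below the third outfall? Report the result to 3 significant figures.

44.1 µg/L

Below outfall 1: Q → 4953 L/s, C = (4630·0.06100 + 323.0·74.30)/4953 = 4.902 µg/L.
Below outfall 2: Q → 5282 L/s, C = (4953·4.902 + 329.0·305.0)/5282 = 23.59 µg/L.
Below outfall 3: Q → 5864 L/s, C = (5282·23.59 + 582.0·230.0)/5864 = 44.08 µg/L.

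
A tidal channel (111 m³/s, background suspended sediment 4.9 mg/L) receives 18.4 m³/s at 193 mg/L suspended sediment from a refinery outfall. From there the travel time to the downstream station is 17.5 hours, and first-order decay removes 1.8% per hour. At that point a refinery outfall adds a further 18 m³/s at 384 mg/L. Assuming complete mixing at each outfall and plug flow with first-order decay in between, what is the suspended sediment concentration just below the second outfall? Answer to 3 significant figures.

67.1 mg/L

Mass balance: C = (111.0·4.900 + 18.40·193.0) / 129.4 = 4095/129.4 = 31.65 mg/L; combined flow 129.4 m³/s.
1.8%/h lost → k = −ln(1 − 0.018) = 0.01816 h⁻¹.
Decay over the reach: 31.65·exp(−kt) = 31.65·0.7277 = 23.03 mg/L.
Second outfall: C = (129.4·23.03 + 18.00·384.0)/147.4 = 67.11 mg/L.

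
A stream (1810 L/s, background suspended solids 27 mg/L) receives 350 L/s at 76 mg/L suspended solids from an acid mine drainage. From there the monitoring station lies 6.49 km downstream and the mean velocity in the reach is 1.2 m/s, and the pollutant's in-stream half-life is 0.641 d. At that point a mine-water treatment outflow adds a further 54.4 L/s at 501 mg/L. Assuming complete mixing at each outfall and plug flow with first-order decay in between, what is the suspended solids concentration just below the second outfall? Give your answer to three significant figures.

44.2 mg/L

Mass balance: C = (1810·27.00 + 350.0·76.00) / 2160 = 75470/2160 = 34.94 mg/L; combined flow 2160 L/s.
Travel time t = 6.49·1000 / 1.2 = 5408 s = 1.502 h.
Half-life 0.641 d → k = ln 2 / 0.641 = 1.081 d⁻¹.
Applying C = C₀e^(−kt): 34.94 × 0.9346 = 32.65 mg/L.
At the second outfall, C = (2160·32.65 + 54.40·501.0) / (2160 + 54.40) = 44.16 mg/L.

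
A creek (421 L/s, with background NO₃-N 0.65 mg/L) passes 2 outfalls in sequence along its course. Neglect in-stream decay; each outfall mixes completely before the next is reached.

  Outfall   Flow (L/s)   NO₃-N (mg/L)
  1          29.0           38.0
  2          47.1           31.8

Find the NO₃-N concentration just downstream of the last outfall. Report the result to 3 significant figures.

Outfall 1: combined Q = 450.0 L/s; C = (421.0·0.6500 + 29.00·38.00)/450.0 = 3.057 mg/L.
Outfall 2: combined Q = 497.1 L/s; C = (450.0·3.057 + 47.10·31.80)/497.1 = 5.780 mg/L.

5.78 mg/L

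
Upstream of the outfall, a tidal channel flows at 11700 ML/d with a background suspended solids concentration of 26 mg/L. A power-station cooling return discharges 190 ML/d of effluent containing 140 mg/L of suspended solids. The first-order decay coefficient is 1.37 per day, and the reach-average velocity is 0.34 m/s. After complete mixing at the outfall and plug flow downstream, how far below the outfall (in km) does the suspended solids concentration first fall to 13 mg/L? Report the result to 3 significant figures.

16.3 km

Flow-weighted average: C = (11700·26.00 + 190.0·140.0) / 11890 = 330800/11890 = 27.82 mg/L.
Set 27.82·exp(−k·t) = 13 → t = ln(27.82/13)/k = 47980 s = 13.33 h.
Distance = v·t = 0.34·47980 = 16310 m = 16.31 km.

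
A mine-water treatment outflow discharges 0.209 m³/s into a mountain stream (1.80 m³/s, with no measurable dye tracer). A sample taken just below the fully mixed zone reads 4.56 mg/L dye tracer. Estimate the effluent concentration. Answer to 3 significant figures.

Mass balance: 1.800·0 + 0.2090·Cₑ = 2.009·4.560
→ Cₑ = (2.009·4.560 − 1.800·0) / 0.2090 = 43.83 mg/L.

43.8 mg/L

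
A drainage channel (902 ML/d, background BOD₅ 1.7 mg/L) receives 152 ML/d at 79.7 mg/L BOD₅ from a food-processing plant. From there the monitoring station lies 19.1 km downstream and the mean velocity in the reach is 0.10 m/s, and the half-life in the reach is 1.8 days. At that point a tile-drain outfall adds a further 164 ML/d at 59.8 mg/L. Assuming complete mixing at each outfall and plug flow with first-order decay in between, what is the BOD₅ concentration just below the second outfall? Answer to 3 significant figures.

12.8 mg/L

After mixing, C = (902.0·1.700 + 152.0·79.70) / 1054 = 13650/1054 = 12.95 mg/L; combined flow 1054 ML/d.
Travel time t = 19.1·1000 / 0.10 = 191000 s = 53.06 h.
Half-life 1.8 d → k = ln 2 / 1.8 = 0.3851 d⁻¹.
Decay over the reach: 12.95·exp(−kt) = 12.95·0.4269 = 5.527 mg/L.
Second outfall: C = (1054·5.527 + 164.0·59.80)/1218 = 12.83 mg/L.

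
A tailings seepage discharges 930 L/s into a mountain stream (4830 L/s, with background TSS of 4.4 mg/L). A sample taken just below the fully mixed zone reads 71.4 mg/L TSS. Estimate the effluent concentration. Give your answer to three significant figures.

419 mg/L

Mass balance: 4830·4.400 + 930.0·Cₑ = 5760·71.40
→ Cₑ = (5760·71.40 − 4830·4.400) / 930.0 = 419.4 mg/L.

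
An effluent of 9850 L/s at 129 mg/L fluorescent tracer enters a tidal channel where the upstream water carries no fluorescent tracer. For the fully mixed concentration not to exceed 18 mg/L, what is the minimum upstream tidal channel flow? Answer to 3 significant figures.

Set C_mix = 18: (Q·0 + 9850·129.0) / (Q + 9850) = 18
→ Q = 9850·(129.0 − 18)/(18 − 0) = 60740 L/s.

60700 L/s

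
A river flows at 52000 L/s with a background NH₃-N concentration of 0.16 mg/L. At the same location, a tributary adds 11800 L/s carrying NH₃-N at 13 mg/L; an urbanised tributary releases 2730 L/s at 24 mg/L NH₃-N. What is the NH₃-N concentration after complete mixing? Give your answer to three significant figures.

3.42 mg/L

Mass balance: C = (52000·0.1600 + 11800·13.00 + 2730·24.00) / 66530 = 227200/66530 = 3.416 mg/L.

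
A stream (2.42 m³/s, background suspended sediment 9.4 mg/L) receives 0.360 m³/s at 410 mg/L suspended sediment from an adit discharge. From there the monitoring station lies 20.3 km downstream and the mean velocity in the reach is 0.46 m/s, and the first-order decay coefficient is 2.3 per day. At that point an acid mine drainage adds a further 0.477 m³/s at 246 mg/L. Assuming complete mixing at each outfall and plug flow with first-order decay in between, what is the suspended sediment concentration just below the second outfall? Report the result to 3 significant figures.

52.2 mg/L

After mixing, C = (2.420·9.400 + 0.3600·410.0) / 2.780 = 170.3/2.780 = 61.28 mg/L; combined flow 2.780 m³/s.
Travel time t = 20.3·1000 / 0.46 = 44130 s = 12.26 h.
Decay over the reach: 61.28·exp(−kt) = 61.28·0.3089 = 18.93 mg/L.
At the second outfall, C = (2.780·18.93 + 0.4770·246.0) / (2.780 + 0.4770) = 52.18 mg/L.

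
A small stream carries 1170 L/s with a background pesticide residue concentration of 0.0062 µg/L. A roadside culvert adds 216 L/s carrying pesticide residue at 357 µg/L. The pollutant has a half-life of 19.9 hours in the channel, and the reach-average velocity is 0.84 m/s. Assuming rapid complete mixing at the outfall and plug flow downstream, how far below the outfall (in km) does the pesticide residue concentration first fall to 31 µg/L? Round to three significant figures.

50.8 km

After mixing, C = (1170·0.006200 + 216.0·357.0) / 1386 = 77120/1386 = 55.64 µg/L.
Half-life 19.9 h → k = ln 2 / 19.9 = 0.03483 h⁻¹ = 0.8360 d⁻¹.
Set 55.64·exp(−k·t) = 31 → t = ln(55.64/31)/k = 60460 s = 16.79 h.
Distance = v·t = 0.84·60460 = 50780 m = 50.78 km.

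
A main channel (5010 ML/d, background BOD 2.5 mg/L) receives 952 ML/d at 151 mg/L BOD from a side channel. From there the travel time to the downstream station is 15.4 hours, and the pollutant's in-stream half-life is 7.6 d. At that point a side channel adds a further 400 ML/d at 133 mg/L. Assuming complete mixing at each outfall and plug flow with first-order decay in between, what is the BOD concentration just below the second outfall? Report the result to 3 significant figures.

Mass balance: C = (5010·2.500 + 952.0·151.0) / 5962 = 156300/5962 = 26.21 mg/L; combined flow 5962 ML/d.
Half-life 7.6 d → k = ln 2 / 7.6 = 0.09120 d⁻¹.
After decay, C = 26.21 × e^(−kt) = 26.21 × 0.9432 = 24.72 mg/L.
Second outfall: C = (5962·24.72 + 400.0·133.0)/6362 = 31.53 mg/L.

31.5 mg/L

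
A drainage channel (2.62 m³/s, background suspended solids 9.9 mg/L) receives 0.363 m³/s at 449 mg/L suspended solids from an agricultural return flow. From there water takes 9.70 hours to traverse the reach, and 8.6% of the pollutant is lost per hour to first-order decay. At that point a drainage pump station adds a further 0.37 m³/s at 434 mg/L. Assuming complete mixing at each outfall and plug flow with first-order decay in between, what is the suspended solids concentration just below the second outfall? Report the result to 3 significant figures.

71.4 mg/L

Mixed concentration C = ΣQC/ΣQ = (2.620·9.900 + 0.3630·449.0) / 2.983 = 188.9/2.983 = 63.33 mg/L; combined flow 2.983 m³/s.
8.6%/h lost → k = −ln(1 − 0.086) = 0.08992 h⁻¹.
Decay over the reach: 63.33·exp(−kt) = 63.33·0.4180 = 26.47 mg/L.
Second outfall: C = (2.983·26.47 + 0.3700·434.0)/3.353 = 71.44 mg/L.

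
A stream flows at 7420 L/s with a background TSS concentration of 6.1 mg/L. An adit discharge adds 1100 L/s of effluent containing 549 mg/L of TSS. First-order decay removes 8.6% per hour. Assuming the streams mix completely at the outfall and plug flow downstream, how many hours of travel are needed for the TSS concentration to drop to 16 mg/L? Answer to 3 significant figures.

17.4 h

Flow-weighted average: C = (7420·6.100 + 1100·549.0) / 8520 = 649200/8520 = 76.19 mg/L.
8.6%/h lost → k = −ln(1 − 0.086) = 0.08992 h⁻¹.
76.19·exp(−k·t) = 16 → t = ln(76.19/16)/k = 62480 s = 17.36 h.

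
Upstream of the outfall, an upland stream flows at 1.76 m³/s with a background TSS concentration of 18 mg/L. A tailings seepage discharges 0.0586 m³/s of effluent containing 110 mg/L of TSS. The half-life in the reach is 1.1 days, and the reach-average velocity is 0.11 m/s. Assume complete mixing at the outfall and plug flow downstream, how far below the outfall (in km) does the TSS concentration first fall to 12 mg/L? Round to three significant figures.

Mixed concentration C = ΣQC/ΣQ = (1.760·18.00 + 0.05860·110.0) / 1.819 = 38.13/1.819 = 20.96 mg/L.
Half-life 1.1 d → k = ln 2 / 1.1 = 0.6301 d⁻¹.
Set 20.96·exp(−k·t) = 12 → t = ln(20.96/12)/k = 76500 s = 21.25 h.
Distance = v·t = 0.11·76500 = 8415 m = 8.415 km.

8.41 km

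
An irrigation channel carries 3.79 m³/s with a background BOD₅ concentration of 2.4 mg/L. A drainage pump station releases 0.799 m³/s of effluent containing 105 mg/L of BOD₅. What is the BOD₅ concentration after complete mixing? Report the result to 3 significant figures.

20.3 mg/L

After mixing, C = (3.790·2.400 + 0.7990·105.0) / 4.589 = 92.99/4.589 = 20.26 mg/L.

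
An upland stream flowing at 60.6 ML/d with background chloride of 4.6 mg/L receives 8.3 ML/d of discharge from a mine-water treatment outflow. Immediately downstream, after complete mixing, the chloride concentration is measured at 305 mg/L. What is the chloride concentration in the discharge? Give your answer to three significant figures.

Mass balance: 60.60·4.600 + 8.300·Cₑ = 68.90·305.0
→ Cₑ = (68.90·305.0 − 60.60·4.600) / 8.300 = 2498 mg/L.

2500 mg/L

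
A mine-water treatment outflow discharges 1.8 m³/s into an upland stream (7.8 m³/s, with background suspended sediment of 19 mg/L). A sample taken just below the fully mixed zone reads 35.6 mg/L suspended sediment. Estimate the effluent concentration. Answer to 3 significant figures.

Mass balance: 7.800·19.00 + 1.800·Cₑ = 9.600·35.60
→ Cₑ = (9.600·35.60 − 7.800·19.00) / 1.800 = 107.5 mg/L.

108 mg/L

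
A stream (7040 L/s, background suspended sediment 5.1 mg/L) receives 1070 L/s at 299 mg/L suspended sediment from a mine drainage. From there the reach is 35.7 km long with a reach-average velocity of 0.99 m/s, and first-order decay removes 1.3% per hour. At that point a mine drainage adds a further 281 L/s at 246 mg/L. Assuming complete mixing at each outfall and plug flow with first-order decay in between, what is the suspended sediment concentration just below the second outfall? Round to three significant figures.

Mass balance: C = (7040·5.100 + 1070·299.0) / 8110 = 355800/8110 = 43.88 mg/L; combined flow 8110 L/s.
Travel time t = 35.7·1000 / 0.99 = 36060 s = 10.02 h.
1.3%/h lost → k = −ln(1 − 0.013) = 0.01309 h⁻¹.
First-order decay: C = 43.88·exp(−k·t) = 43.88·0.8772 = 38.49 mg/L.
Second outfall: C = (8110·38.49 + 281.0·246.0)/8391 = 45.44 mg/L.

45.4 mg/L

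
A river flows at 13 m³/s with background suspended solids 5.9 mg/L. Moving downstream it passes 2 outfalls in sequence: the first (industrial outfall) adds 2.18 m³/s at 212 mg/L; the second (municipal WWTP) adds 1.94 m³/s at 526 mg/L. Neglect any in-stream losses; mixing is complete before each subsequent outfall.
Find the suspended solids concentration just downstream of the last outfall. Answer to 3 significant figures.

91.1 mg/L

After outfall 1: Q = 13.00 + 2.180 = 15.18 m³/s; C = (13.00·5.900 + 2.180·212.0)/15.18 = 35.50 mg/L.
After outfall 2: Q = 15.18 + 1.940 = 17.12 m³/s; C = (15.18·35.50 + 1.940·526.0)/17.12 = 91.08 mg/L.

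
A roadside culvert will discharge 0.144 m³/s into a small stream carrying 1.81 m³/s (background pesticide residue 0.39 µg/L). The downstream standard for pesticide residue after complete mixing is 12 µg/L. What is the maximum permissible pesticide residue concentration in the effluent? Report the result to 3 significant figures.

At the limit, (Qr·Cr + Qe·Cₑ)/(Qr + Qe) = 12:
Cₑ = (1.954·12 − 1.810·0.3900) / 0.1440 = 157.9 µg/L.

158 µg/L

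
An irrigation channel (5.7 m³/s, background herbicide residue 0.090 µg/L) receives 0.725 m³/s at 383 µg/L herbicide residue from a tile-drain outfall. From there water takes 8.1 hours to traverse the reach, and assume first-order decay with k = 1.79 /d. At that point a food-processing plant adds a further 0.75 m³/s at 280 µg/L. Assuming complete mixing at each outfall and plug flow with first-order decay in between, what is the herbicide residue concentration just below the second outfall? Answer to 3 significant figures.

50.5 µg/L

Mass balance: C = (5.700·0.09000 + 0.7250·383.0) / 6.425 = 278.2/6.425 = 43.30 µg/L; combined flow 6.425 m³/s.
After decay, C = 43.30 × e^(−kt) = 43.30 × 0.5466 = 23.66 µg/L.
Second outfall: C = (6.425·23.66 + 0.7500·280.0)/7.175 = 50.46 µg/L.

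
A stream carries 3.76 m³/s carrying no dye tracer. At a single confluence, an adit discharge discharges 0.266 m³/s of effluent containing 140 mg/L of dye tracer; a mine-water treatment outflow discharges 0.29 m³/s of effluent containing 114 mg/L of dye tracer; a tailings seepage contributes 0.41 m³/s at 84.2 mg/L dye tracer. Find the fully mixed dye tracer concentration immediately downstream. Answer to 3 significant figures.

22.2 mg/L

Flow-weighted average: C = (3.760·0 + 0.2660·140.0 + 0.2900·114.0 + 0.4100·84.20) / 4.726 = 104.8/4.726 = 22.18 mg/L.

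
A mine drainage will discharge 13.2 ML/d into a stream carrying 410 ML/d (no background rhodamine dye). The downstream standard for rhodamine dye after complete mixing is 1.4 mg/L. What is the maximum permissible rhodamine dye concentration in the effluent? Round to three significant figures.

44.9 mg/L

At the limit, (Qr·Cr + Qe·Cₑ)/(Qr + Qe) = 1.4:
Cₑ = (423.2·1.4 − 410.0·0) / 13.20 = 44.88 mg/L.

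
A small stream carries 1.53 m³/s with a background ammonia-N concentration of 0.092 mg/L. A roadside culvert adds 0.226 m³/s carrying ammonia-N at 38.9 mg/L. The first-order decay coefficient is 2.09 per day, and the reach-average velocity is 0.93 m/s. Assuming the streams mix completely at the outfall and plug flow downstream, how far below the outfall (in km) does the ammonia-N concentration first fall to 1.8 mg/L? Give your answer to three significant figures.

39.9 km

Conservation of mass: C = (1.530·0.09200 + 0.2260·38.90) / 1.756 = 8.932/1.756 = 5.087 mg/L.
Set 5.087·exp(−k·t) = 1.8 → t = ln(5.087/1.8)/k = 42950 s = 11.93 h.
Distance = v·t = 0.93·42950 = 39940 m = 39.94 km.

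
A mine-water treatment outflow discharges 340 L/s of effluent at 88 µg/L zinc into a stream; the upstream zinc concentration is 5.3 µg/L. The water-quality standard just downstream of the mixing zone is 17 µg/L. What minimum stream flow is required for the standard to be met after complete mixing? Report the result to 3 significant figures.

2060 L/s

Set C_mix = 17: (Q·5.300 + 340.0·88.00) / (Q + 340.0) = 17
→ Q = 340.0·(88.00 − 17)/(17 − 5.300) = 2063 L/s.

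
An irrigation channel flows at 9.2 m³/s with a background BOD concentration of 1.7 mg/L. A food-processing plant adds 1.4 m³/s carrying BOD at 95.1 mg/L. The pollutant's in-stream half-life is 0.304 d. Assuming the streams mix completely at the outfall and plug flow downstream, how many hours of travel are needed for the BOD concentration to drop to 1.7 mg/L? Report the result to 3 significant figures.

Mixed concentration C = ΣQC/ΣQ = (9.200·1.700 + 1.400·95.10) / 10.60 = 148.8/10.60 = 14.04 mg/L.
Half-life 0.304 d → k = ln 2 / 0.304 = 2.280 d⁻¹.
14.04·exp(−k·t) = 1.7 → t = ln(14.04/1.7)/k = 79990 s = 22.22 h.

22.2 h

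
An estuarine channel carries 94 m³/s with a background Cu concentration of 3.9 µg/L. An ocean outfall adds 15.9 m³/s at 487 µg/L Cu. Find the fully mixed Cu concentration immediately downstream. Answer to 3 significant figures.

Conservation of mass: C = (94.00·3.900 + 15.90·487.0) / 109.9 = 8110/109.9 = 73.79 µg/L.

73.8 µg/L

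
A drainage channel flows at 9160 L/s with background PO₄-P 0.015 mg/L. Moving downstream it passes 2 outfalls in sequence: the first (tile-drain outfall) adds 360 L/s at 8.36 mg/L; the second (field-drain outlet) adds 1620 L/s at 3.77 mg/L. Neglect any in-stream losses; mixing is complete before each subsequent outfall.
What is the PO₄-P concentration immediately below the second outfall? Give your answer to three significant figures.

0.831 mg/L

Below outfall 1: Q → 9520 L/s, C = (9160·0.01500 + 360.0·8.360)/9520 = 0.3306 mg/L.
Below outfall 2: Q → 11140 L/s, C = (9520·0.3306 + 1620·3.770)/11140 = 0.8307 mg/L.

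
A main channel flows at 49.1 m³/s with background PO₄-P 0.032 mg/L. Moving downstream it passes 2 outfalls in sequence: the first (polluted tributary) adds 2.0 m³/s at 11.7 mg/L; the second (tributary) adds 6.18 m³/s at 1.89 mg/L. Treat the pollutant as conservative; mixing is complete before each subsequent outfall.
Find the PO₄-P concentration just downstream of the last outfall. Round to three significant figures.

0.640 mg/L

Outfall 1: combined Q = 51.10 m³/s; C = (49.10·0.03200 + 2.000·11.70)/51.10 = 0.4887 mg/L.
Outfall 2: combined Q = 57.28 m³/s; C = (51.10·0.4887 + 6.180·1.890)/57.28 = 0.6399 mg/L.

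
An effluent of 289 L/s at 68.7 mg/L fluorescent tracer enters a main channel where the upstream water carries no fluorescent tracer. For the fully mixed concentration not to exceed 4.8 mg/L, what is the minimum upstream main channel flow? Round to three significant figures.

3850 L/s

Set C_mix = 4.8: (Q·0 + 289.0·68.70) / (Q + 289.0) = 4.8
→ Q = 289.0·(68.70 − 4.8)/(4.8 − 0) = 3847 L/s.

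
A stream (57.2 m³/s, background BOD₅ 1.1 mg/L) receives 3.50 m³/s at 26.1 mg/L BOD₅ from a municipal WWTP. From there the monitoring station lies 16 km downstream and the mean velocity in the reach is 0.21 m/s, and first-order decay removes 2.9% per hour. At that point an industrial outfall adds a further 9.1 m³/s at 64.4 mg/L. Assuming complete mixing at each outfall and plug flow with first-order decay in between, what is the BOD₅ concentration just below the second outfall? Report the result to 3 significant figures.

9.58 mg/L

Mass balance: C = (57.20·1.100 + 3.500·26.10) / 60.70 = 154.3/60.70 = 2.542 mg/L; combined flow 60.70 m³/s.
Travel time t = 16·1000 / 0.21 = 76190 s = 21.16 h.
2.9%/h lost → k = −ln(1 − 0.029) = 0.02943 h⁻¹.
Applying C = C₀e^(−kt): 2.542 × 0.5364 = 1.363 mg/L.
Second outfall: C = (60.70·1.363 + 9.100·64.40)/69.80 = 9.582 mg/L.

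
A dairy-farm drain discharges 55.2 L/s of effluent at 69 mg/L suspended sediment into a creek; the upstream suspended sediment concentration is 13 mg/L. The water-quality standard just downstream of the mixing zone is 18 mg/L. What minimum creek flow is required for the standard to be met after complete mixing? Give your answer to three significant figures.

563 L/s

Set C_mix = 18: (Q·13.00 + 55.20·69.00) / (Q + 55.20) = 18
→ Q = 55.20·(69.00 − 18)/(18 − 13.00) = 563.0 L/s.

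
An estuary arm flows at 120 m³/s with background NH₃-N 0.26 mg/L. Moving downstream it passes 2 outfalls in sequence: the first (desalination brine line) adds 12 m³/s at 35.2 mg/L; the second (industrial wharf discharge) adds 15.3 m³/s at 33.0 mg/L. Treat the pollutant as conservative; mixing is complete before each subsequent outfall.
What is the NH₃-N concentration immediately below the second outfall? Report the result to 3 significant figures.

6.51 mg/L

After outfall 1: Q = 120.0 + 12.00 = 132.0 m³/s; C = (120.0·0.2600 + 12.00·35.20)/132.0 = 3.436 mg/L.
After outfall 2: Q = 132.0 + 15.30 = 147.3 m³/s; C = (132.0·3.436 + 15.30·33.00)/147.3 = 6.507 mg/L.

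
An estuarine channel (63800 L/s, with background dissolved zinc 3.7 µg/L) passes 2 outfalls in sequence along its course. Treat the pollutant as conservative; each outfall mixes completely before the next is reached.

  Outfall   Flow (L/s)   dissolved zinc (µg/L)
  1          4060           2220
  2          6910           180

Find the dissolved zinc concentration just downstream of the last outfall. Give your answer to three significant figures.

140 µg/L

After outfall 1: Q = 63800 + 4060 = 67860 L/s; C = (63800·3.700 + 4060·2220)/67860 = 136.3 µg/L.
After outfall 2: Q = 67860 + 6910 = 74770 L/s; C = (67860·136.3 + 6910·180.0)/74770 = 140.3 µg/L.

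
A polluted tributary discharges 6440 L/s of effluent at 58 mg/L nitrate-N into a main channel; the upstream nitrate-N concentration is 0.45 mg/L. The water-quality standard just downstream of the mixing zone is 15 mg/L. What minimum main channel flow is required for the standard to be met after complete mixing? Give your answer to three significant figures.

Set C_mix = 15: (Q·0.4500 + 6440·58.00) / (Q + 6440) = 15
→ Q = 6440·(58.00 − 15)/(15 − 0.4500) = 19030 L/s.

19000 L/s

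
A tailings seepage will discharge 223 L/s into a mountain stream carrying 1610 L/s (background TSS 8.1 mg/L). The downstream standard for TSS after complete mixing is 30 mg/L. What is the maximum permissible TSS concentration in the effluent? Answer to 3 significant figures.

188 mg/L

At the limit, (Qr·Cr + Qe·Cₑ)/(Qr + Qe) = 30:
Cₑ = (1833·30 − 1610·8.100) / 223.0 = 188.1 mg/L.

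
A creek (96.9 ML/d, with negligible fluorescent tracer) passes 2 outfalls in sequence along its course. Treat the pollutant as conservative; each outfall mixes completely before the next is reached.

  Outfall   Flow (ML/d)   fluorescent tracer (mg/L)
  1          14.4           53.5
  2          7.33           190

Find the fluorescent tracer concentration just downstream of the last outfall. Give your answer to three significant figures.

Below outfall 1: Q → 111.3 ML/d, C = (96.90·0 + 14.40·53.50)/111.3 = 6.922 mg/L.
Below outfall 2: Q → 118.6 ML/d, C = (111.3·6.922 + 7.330·190.0)/118.6 = 18.23 mg/L.

18.2 mg/L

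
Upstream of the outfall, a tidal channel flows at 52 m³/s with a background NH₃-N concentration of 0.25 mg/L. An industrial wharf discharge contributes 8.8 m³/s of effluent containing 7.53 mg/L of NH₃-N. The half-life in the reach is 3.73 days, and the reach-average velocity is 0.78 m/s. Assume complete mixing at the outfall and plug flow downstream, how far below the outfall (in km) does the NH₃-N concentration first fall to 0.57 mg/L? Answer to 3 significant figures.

300 km

After mixing, C = (52.00·0.2500 + 8.800·7.530) / 60.80 = 79.26/60.80 = 1.304 mg/L.
Half-life 3.73 d → k = ln 2 / 3.73 = 0.1858 d⁻¹.
Set 1.304·exp(−k·t) = 0.57 → t = ln(1.304/0.57)/k = 384700 s = 106.8 h.
Distance = v·t = 0.78·384700 = 300000 m = 300.0 km.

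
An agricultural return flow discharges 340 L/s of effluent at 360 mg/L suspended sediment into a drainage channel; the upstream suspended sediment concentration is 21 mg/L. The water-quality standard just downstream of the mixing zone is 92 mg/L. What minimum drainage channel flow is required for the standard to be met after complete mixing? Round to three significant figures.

Set C_mix = 92: (Q·21.00 + 340.0·360.0) / (Q + 340.0) = 92
→ Q = 340.0·(360.0 − 92)/(92 − 21.00) = 1283 L/s.

1280 L/s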